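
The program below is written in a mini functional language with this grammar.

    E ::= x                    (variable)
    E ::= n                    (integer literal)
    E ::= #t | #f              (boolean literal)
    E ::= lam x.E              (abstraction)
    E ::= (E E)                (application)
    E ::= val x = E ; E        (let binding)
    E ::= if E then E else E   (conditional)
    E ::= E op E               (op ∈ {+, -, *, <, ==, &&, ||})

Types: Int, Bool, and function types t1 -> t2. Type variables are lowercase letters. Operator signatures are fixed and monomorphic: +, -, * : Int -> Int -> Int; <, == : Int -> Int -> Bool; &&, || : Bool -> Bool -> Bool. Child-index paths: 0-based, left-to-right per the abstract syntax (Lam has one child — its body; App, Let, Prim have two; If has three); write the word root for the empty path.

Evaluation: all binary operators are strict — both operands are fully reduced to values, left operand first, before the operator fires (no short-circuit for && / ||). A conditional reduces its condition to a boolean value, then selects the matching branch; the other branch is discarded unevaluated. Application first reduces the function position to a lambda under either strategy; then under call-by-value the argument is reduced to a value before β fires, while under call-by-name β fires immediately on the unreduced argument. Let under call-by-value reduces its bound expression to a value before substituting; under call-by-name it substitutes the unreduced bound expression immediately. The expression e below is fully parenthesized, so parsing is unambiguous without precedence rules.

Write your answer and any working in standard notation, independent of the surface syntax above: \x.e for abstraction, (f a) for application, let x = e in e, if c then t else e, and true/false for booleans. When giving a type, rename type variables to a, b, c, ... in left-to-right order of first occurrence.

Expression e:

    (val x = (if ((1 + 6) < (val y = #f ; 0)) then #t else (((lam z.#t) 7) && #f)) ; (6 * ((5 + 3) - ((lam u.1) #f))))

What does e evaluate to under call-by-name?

Answer: 42

Trace:
step 0: (let x = (if ((1 + 6) < (let y = false in 0)) then true else (((\z.true) 7) && false)) in (6 * ((5 + 3) - ((\u.1) false))))
step 1: [let@root] (6 * ((5 + 3) - ((\u.1) false)))
step 2: [delta@1.0] (6 * (8 - ((\u.1) false)))
step 3: [beta@1.1] (6 * (8 - 1))
step 4: [delta@1] (6 * 7)
step 5: [delta@root] 42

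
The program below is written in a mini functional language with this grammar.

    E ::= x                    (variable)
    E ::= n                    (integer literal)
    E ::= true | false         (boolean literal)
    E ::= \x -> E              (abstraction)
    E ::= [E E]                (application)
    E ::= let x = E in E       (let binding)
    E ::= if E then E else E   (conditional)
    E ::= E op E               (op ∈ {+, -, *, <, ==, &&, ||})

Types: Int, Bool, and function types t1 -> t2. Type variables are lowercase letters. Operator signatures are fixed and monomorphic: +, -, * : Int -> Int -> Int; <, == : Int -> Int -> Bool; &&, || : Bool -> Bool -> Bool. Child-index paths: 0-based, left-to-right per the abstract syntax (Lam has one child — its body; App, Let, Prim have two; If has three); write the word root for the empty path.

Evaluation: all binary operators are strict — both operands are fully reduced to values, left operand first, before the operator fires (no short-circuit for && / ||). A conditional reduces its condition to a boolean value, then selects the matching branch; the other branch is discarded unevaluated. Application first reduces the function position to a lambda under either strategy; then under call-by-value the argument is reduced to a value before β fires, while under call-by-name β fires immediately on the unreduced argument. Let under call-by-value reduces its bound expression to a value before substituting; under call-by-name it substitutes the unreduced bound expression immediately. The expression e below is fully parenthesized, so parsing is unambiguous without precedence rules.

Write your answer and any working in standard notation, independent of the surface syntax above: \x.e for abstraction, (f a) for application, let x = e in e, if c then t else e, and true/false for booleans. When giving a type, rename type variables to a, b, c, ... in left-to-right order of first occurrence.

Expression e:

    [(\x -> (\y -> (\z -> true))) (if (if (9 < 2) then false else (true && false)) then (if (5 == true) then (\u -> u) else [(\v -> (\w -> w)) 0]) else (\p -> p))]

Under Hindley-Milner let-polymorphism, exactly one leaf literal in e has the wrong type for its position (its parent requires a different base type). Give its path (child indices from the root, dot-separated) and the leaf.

Answer: 1.1.0.1 : true

Working:
\z._ : c -> Bool
\y._ : b -> c -> Bool
\x._ : a -> b -> c -> Bool
  unify Int ~ Int
  unify Int ~ Int
  unify Bool ~ Bool
  unify Bool ~ Bool
  unify Bool ~ Bool
  unify Bool ~ Bool
  unify Bool ~ Bool
  unify Int ~ Int
  unify Bool ~ Int
  FAIL: mismatch Bool ~ Int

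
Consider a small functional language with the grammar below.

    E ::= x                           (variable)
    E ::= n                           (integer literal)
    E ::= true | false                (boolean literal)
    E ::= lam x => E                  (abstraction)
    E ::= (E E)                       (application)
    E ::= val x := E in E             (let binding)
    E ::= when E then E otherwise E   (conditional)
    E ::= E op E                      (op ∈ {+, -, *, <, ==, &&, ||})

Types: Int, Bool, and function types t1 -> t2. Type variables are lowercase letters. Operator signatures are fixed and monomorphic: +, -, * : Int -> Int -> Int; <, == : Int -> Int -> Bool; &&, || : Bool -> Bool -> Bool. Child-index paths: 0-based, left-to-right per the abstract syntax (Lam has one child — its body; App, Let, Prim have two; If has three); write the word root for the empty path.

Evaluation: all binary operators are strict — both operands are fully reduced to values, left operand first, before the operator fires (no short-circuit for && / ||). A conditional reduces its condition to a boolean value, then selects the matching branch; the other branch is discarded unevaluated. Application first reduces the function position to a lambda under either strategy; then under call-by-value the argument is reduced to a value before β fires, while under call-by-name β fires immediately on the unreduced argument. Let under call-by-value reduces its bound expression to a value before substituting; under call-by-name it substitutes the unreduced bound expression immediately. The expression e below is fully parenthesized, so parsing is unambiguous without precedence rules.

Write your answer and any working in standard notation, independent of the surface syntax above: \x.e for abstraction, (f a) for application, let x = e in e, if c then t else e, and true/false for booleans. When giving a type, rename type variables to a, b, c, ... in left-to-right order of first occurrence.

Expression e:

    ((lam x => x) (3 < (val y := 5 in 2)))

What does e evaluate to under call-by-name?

Derivation:
step 0: ((\x.x) (3 < (let y = 5 in 2)))
step 1: [beta@root] (3 < (let y = 5 in 2))
step 2: [let@1] (3 < 2)
step 3: [delta@root] false

Answer: false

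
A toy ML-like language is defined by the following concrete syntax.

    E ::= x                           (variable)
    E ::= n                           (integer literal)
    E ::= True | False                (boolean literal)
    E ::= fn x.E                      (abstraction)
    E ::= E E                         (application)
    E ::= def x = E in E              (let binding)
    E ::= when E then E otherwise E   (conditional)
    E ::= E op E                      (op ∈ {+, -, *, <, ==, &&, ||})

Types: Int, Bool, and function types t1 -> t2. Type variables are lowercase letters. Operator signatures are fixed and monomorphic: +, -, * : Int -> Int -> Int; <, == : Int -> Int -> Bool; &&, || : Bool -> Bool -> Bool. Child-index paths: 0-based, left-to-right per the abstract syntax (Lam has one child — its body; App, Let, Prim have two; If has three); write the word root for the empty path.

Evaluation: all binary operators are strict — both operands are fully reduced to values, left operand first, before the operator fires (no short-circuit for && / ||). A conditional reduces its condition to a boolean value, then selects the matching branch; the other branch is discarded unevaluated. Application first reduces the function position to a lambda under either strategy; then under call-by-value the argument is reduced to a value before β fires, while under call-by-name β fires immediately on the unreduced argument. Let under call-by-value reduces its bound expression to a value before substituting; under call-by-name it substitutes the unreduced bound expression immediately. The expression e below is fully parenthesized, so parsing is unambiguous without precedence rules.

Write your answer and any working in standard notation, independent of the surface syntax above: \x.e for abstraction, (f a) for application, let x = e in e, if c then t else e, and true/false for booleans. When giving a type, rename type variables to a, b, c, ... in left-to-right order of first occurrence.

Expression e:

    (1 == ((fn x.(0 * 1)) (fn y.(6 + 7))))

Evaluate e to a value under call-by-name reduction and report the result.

Answer: false

Trace:
step 0: (1 == ((\x.(0 * 1)) (\y.(6 + 7))))
step 1: [beta@1] (1 == (0 * 1))
step 2: [delta@1] (1 == 0)
step 3: [delta@root] false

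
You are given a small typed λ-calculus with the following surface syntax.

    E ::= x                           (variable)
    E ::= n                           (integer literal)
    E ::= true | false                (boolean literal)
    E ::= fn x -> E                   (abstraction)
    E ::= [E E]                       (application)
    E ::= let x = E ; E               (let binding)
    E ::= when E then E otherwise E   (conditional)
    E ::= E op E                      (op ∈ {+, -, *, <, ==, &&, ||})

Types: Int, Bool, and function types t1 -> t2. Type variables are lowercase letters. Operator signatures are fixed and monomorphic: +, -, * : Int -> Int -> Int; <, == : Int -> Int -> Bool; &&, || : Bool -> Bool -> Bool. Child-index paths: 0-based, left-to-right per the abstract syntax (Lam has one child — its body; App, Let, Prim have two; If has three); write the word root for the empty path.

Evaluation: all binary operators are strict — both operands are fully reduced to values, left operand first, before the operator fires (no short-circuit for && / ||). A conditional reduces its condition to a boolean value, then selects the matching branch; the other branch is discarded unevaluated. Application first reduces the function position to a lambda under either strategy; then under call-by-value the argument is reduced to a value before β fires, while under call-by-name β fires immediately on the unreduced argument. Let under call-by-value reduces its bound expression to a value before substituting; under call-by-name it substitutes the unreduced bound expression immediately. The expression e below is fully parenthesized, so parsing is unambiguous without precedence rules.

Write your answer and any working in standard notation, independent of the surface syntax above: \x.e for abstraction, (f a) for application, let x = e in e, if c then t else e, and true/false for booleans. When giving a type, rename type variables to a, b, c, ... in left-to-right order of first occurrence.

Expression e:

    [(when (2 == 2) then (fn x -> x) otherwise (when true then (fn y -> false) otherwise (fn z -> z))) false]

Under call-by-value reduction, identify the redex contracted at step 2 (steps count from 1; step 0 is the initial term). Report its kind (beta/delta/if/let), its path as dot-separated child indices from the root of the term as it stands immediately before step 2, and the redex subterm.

Derivation:
step 0: ((if (2 == 2) then (\x.x) else (if true then (\y.false) else (\z.z))) false)
step 1: [delta@0.0] ((if true then (\x.x) else (if true then (\y.false) else (\z.z))) false)
step 2: [if@0] ((\x.x) false)

Answer: if at 0 : (if true then (\x.x) else (if true then (\y.false) else (\z.z)))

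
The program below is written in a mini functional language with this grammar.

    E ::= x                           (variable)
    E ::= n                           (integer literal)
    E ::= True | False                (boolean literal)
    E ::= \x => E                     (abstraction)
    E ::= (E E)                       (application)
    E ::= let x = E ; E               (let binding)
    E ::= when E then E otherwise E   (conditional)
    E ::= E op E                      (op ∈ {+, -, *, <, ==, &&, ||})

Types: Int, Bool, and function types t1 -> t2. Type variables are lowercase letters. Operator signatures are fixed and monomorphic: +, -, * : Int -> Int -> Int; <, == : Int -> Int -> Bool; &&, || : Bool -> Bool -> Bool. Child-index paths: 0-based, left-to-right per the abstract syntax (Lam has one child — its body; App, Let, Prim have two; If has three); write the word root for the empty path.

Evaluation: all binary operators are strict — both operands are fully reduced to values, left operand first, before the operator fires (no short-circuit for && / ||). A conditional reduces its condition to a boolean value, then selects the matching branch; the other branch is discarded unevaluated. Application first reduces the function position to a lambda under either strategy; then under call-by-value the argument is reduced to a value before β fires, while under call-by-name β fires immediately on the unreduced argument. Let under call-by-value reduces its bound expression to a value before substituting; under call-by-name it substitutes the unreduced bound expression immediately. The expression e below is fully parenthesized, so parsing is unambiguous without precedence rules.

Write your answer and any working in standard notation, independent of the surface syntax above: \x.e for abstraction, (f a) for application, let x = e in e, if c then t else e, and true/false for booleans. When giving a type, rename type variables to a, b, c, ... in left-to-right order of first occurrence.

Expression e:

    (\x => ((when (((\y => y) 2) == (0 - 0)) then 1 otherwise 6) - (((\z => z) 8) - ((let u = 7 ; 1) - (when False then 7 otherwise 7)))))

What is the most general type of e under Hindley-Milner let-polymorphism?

Answer: a -> Int

Working:
y : b
\y._ : b -> b
  unify b -> b ~ Int -> c
  unify b ~ Int
  unify Int ~ c
_ _ : Int
  unify Int ~ Int
  unify Int ~ Int
  unify Int ~ Int
  unify Int ~ Int
  unify Bool ~ Bool
  unify Int ~ Int
  unify Int ~ Int
z : d
\z._ : d -> d
  unify d -> d ~ Int -> e
  unify d ~ Int
  unify Int ~ e
_ _ : Int
  unify Int ~ Int
let u : Int
  unify Int ~ Int
  unify Bool ~ Bool
  unify Int ~ Int
  unify Int ~ Int
  unify Int ~ Int
  unify Int ~ Int
\x._ : a -> Int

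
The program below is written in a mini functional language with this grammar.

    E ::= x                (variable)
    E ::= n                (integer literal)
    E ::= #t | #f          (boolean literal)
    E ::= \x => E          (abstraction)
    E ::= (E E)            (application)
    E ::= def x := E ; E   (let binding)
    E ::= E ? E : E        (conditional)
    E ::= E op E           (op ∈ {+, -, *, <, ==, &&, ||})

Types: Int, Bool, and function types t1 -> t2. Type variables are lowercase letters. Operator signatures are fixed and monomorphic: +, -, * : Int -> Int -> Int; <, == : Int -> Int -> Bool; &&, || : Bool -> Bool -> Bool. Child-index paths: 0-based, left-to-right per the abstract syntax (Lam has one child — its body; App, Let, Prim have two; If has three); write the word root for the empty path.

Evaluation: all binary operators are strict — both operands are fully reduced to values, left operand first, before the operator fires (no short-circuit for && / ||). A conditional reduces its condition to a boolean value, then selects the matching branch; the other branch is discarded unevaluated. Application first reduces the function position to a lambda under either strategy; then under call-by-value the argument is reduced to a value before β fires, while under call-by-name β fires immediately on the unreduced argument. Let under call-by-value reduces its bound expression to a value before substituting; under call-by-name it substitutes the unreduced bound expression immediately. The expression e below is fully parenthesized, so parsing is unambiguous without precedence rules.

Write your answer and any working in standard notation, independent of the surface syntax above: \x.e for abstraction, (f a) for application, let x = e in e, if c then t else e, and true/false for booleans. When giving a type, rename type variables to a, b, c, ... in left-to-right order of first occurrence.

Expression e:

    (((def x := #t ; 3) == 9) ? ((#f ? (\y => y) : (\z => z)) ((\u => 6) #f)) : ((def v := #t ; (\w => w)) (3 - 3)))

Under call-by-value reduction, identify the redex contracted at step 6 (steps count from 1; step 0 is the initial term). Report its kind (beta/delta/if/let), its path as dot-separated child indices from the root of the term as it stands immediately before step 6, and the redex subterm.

Derivation:
step 0: (if ((let x = true in 3) == 9) then ((if false then (\y.y) else (\z.z)) ((\u.6) false)) else ((let v = true in (\w.w)) (3 - 3)))
step 1: [let@0.0] (if (3 == 9) then ((if false then (\y.y) else (\z.z)) ((\u.6) false)) else ((let v = true in (\w.w)) (3 - 3)))
step 2: [delta@0] (if false then ((if false then (\y.y) else (\z.z)) ((\u.6) false)) else ((let v = true in (\w.w)) (3 - 3)))
step 3: [if@root] ((let v = true in (\w.w)) (3 - 3))
step 4: [let@0] ((\w.w) (3 - 3))
step 5: [delta@1] ((\w.w) 0)
step 6: [beta@root] 0

Answer: beta at root : ((\w.w) 0)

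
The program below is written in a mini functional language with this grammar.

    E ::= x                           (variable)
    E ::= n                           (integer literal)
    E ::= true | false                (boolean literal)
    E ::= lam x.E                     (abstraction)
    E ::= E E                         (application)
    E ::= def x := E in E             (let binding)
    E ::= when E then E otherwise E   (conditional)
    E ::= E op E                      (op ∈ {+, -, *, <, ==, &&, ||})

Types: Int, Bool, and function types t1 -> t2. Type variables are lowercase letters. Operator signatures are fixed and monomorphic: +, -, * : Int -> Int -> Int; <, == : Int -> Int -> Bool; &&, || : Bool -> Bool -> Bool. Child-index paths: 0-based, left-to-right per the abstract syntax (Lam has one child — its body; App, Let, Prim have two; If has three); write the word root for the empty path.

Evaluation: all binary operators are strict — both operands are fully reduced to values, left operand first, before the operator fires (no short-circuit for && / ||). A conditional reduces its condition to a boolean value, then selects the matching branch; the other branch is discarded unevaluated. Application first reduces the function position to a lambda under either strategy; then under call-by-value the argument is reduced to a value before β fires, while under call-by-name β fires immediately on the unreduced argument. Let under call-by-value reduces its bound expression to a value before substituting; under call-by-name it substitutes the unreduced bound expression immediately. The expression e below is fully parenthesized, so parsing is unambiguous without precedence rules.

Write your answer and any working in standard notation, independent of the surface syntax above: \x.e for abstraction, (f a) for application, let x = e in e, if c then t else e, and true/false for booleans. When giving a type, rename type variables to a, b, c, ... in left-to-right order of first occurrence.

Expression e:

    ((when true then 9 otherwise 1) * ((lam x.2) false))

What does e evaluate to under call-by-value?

Answer: 18

Derivation:
step 0: ((if true then 9 else 1) * ((\x.2) false))
step 1: [if@0] (9 * ((\x.2) false))
step 2: [beta@1] (9 * 2)
step 3: [delta@root] 18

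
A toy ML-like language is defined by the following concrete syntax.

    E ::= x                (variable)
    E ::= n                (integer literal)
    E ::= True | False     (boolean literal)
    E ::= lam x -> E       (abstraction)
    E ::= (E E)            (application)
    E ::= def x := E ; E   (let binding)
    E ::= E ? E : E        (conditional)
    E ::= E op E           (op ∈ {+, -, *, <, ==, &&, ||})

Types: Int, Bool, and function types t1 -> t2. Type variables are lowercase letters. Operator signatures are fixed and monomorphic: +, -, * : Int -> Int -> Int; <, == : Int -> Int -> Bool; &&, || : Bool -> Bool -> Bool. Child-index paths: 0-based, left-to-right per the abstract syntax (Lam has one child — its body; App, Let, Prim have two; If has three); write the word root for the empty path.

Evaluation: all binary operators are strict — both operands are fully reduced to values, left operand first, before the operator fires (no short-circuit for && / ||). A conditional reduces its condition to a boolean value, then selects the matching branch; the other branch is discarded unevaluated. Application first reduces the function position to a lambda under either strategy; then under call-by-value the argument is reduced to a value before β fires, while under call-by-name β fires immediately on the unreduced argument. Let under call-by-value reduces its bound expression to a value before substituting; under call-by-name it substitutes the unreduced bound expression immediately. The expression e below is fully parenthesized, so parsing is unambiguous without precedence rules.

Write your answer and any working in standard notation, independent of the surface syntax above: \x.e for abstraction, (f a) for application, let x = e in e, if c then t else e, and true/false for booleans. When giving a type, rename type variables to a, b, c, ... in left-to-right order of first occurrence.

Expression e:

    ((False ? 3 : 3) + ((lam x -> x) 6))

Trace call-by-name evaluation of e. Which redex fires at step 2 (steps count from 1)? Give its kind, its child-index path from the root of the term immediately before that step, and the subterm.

Answer: beta at 1 : ((\x.x) 6)

Trace:
step 0: ((if false then 3 else 3) + ((\x.x) 6))
step 1: [if@0] (3 + ((\x.x) 6))
step 2: [beta@1] (3 + 6)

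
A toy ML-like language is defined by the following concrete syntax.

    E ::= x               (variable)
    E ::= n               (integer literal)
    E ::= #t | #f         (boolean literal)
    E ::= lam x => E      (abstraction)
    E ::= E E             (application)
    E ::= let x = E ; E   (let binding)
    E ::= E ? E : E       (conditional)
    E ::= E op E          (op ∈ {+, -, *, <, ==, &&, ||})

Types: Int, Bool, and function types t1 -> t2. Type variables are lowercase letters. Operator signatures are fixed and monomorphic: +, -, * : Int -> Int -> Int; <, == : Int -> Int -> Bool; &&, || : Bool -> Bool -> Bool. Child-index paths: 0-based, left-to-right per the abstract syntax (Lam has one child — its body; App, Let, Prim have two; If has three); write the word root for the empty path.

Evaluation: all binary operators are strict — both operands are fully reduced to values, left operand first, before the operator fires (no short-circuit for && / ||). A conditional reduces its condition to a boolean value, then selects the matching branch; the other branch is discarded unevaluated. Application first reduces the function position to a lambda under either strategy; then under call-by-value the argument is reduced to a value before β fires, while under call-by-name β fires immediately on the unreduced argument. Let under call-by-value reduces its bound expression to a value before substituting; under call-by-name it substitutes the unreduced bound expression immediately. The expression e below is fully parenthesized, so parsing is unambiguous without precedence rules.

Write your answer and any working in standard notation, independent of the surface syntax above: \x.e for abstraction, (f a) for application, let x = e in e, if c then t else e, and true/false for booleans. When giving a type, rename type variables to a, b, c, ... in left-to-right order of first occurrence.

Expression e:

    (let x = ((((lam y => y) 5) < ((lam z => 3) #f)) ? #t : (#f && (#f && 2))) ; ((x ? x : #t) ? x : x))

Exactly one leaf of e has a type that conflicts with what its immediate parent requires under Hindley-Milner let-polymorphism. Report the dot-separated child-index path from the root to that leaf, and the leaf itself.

Derivation:
y : a
\y._ : a -> a
  unify a -> a ~ Int -> b
  unify a ~ Int
  unify Int ~ b
_ _ : Int
  unify Int ~ Int
\z._ : c -> Int
  unify c -> Int ~ Bool -> d
  unify c ~ Bool
  unify Int ~ d
_ _ : Int
  unify Int ~ Int
  unify Bool ~ Bool
  unify Bool ~ Bool
  unify Bool ~ Bool
  unify Int ~ Bool
  FAIL: mismatch Int ~ Bool

Answer: 0.2.1.1 : 2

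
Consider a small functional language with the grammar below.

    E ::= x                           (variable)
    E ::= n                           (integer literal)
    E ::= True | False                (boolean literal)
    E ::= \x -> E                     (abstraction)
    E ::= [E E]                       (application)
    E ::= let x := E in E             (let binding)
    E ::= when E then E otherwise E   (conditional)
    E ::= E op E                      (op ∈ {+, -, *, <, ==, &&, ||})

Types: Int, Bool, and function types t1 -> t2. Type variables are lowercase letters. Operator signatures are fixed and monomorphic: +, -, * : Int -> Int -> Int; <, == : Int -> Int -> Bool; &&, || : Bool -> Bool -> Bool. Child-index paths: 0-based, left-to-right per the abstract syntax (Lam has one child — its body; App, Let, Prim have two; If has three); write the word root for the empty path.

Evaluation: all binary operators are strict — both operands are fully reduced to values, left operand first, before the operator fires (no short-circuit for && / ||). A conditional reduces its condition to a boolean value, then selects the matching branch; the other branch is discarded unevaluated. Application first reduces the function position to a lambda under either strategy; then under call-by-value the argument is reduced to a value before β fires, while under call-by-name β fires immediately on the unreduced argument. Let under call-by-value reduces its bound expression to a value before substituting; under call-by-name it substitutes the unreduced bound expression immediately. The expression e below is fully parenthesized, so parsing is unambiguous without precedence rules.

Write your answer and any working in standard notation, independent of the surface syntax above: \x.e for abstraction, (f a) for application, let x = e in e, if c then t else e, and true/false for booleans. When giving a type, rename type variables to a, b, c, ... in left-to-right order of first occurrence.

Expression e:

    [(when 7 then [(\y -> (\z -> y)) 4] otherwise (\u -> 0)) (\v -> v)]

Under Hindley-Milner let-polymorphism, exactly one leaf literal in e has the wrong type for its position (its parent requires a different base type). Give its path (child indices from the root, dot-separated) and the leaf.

Answer: 0.0 : 7

Working:
  unify Int ~ Bool
  FAIL: mismatch Int ~ Bool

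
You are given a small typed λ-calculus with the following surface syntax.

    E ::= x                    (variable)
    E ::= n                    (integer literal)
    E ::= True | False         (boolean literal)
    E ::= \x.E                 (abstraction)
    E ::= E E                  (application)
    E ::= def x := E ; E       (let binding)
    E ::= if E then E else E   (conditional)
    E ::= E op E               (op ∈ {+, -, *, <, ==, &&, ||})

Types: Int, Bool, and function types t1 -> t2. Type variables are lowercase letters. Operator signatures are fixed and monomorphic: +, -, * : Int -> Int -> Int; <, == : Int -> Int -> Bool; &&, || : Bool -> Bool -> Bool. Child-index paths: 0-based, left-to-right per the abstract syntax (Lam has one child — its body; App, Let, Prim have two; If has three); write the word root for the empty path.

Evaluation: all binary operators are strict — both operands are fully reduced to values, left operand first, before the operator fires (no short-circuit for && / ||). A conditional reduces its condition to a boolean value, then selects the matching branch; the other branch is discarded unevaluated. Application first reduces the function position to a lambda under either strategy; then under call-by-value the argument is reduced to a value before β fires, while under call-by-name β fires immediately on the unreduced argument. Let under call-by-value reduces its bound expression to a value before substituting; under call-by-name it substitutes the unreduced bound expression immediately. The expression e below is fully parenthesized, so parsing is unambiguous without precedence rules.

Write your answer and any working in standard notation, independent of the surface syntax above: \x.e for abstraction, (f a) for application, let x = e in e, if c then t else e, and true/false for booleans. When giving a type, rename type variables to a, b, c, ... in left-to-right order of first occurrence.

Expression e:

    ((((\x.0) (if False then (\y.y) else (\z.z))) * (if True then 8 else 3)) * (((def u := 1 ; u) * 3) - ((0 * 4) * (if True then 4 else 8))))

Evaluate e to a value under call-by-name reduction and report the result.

Derivation:
step 0: ((((\x.0) (if false then (\y.y) else (\z.z))) * (if true then 8 else 3)) * (((let u = 1 in u) * 3) - ((0 * 4) * (if true then 4 else 8))))
step 1: [beta@0.0] ((0 * (if true then 8 else 3)) * (((let u = 1 in u) * 3) - ((0 * 4) * (if true then 4 else 8))))
step 2: [if@0.1] ((0 * 8) * (((let u = 1 in u) * 3) - ((0 * 4) * (if true then 4 else 8))))
step 3: [delta@0] (0 * (((let u = 1 in u) * 3) - ((0 * 4) * (if true then 4 else 8))))
step 4: [let@1.0.0] (0 * ((1 * 3) - ((0 * 4) * (if true then 4 else 8))))
step 5: [delta@1.0] (0 * (3 - ((0 * 4) * (if true then 4 else 8))))
step 6: [delta@1.1.0] (0 * (3 - (0 * (if true then 4 else 8))))
step 7: [if@1.1.1] (0 * (3 - (0 * 4)))
step 8: [delta@1.1] (0 * (3 - 0))
step 9: [delta@1] (0 * 3)
step 10: [delta@root] 0

Answer: 0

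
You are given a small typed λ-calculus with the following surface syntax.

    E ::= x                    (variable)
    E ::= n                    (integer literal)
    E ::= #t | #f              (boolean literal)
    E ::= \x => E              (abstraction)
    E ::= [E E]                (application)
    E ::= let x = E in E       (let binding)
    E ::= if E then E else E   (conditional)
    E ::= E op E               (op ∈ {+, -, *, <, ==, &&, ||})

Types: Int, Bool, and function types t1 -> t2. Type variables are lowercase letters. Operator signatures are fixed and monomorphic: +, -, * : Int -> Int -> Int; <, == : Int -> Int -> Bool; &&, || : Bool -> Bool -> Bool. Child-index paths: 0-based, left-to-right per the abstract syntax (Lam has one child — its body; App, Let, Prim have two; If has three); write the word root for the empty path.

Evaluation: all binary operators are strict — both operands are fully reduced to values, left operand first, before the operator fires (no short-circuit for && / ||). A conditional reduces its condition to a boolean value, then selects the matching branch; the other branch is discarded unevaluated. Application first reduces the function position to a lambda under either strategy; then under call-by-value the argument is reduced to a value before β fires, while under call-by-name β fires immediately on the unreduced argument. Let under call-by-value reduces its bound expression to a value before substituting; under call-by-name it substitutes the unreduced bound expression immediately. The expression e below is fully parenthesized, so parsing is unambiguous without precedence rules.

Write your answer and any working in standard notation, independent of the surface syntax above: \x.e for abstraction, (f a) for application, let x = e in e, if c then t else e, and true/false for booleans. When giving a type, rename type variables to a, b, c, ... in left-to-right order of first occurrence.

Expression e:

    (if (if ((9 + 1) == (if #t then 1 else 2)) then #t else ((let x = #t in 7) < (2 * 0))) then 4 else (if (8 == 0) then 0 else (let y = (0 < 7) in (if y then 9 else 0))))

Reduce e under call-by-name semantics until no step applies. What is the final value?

Answer: 9

Working:
step 0: (if (if ((9 + 1) == (if true then 1 else 2)) then true else ((let x = true in 7) < (2 * 0))) then 4 else (if (8 == 0) then 0 else (let y = (0 < 7) in (if y then 9 else 0))))
step 1: [delta@0.0.0] (if (if (10 == (if true then 1 else 2)) then true else ((let x = true in 7) < (2 * 0))) then 4 else (if (8 == 0) then 0 else (let y = (0 < 7) in (if y then 9 else 0))))
step 2: [if@0.0.1] (if (if (10 == 1) then true else ((let x = true in 7) < (2 * 0))) then 4 else (if (8 == 0) then 0 else (let y = (0 < 7) in (if y then 9 else 0))))
step 3: [delta@0.0] (if (if false then true else ((let x = true in 7) < (2 * 0))) then 4 else (if (8 == 0) then 0 else (let y = (0 < 7) in (if y then 9 else 0))))
step 4: [if@0] (if ((let x = true in 7) < (2 * 0)) then 4 else (if (8 == 0) then 0 else (let y = (0 < 7) in (if y then 9 else 0))))
step 5: [let@0.0] (if (7 < (2 * 0)) then 4 else (if (8 == 0) then 0 else (let y = (0 < 7) in (if y then 9 else 0))))
step 6: [delta@0.1] (if (7 < 0) then 4 else (if (8 == 0) then 0 else (let y = (0 < 7) in (if y then 9 else 0))))
step 7: [delta@0] (if false then 4 else (if (8 == 0) then 0 else (let y = (0 < 7) in (if y then 9 else 0))))
step 8: [if@root] (if (8 == 0) then 0 else (let y = (0 < 7) in (if y then 9 else 0)))
step 9: [delta@0] (if false then 0 else (let y = (0 < 7) in (if y then 9 else 0)))
step 10: [if@root] (let y = (0 < 7) in (if y then 9 else 0))
step 11: [let@root] (if (0 < 7) then 9 else 0)
step 12: [delta@0] (if true then 9 else 0)
step 13: [if@root] 9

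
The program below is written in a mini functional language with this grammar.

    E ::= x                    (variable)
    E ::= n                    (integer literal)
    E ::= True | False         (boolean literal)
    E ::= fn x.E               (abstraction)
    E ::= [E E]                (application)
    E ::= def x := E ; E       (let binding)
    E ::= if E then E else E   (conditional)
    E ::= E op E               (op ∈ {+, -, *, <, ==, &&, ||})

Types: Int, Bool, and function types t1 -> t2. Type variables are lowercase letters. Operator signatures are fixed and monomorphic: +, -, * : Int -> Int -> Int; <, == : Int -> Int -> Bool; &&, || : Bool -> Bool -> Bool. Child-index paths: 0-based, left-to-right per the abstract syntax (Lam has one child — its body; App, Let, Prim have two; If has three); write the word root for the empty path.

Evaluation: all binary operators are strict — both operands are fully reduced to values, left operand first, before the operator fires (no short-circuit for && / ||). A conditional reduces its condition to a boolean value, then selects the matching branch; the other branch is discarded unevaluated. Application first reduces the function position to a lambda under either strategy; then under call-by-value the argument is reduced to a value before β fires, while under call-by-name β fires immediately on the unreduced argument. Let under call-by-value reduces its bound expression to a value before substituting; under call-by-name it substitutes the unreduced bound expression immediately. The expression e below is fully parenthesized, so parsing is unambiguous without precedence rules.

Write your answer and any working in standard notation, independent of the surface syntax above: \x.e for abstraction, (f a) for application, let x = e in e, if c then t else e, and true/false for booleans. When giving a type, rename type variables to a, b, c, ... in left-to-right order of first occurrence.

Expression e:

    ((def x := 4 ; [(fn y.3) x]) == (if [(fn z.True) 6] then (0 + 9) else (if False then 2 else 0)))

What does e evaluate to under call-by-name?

Trace:
step 0: ((let x = 4 in ((\y.3) x)) == (if ((\z.true) 6) then (0 + 9) else (if false then 2 else 0)))
step 1: [let@0] (((\y.3) 4) == (if ((\z.true) 6) then (0 + 9) else (if false then 2 else 0)))
step 2: [beta@0] (3 == (if ((\z.true) 6) then (0 + 9) else (if false then 2 else 0)))
step 3: [beta@1.0] (3 == (if true then (0 + 9) else (if false then 2 else 0)))
step 4: [if@1] (3 == (0 + 9))
step 5: [delta@1] (3 == 9)
step 6: [delta@root] false

Answer: false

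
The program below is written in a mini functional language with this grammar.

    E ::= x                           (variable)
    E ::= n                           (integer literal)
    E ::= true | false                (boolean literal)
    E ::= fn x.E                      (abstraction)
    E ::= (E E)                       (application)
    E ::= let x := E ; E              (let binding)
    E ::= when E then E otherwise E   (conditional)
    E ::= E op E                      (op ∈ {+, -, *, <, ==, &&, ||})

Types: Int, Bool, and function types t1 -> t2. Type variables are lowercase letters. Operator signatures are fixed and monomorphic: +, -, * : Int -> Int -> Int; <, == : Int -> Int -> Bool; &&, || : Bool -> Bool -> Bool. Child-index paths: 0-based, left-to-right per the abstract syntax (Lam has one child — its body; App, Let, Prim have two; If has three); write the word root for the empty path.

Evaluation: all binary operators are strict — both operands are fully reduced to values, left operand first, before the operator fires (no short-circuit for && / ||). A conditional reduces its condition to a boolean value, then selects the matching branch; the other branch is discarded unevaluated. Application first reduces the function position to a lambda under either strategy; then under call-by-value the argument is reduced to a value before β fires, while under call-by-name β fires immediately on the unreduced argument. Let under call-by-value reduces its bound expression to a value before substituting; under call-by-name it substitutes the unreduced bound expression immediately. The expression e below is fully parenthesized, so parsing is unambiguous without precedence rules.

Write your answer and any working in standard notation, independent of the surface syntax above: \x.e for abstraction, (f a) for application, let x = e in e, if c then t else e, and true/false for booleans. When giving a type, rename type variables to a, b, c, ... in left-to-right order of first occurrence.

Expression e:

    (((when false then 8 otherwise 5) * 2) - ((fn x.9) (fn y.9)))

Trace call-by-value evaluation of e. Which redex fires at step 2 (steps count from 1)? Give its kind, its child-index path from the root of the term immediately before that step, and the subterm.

Answer: delta at 0 : (5 * 2)

Derivation:
step 0: (((if false then 8 else 5) * 2) - ((\x.9) (\y.9)))
step 1: [if@0.0] ((5 * 2) - ((\x.9) (\y.9)))
step 2: [delta@0] (10 - ((\x.9) (\y.9)))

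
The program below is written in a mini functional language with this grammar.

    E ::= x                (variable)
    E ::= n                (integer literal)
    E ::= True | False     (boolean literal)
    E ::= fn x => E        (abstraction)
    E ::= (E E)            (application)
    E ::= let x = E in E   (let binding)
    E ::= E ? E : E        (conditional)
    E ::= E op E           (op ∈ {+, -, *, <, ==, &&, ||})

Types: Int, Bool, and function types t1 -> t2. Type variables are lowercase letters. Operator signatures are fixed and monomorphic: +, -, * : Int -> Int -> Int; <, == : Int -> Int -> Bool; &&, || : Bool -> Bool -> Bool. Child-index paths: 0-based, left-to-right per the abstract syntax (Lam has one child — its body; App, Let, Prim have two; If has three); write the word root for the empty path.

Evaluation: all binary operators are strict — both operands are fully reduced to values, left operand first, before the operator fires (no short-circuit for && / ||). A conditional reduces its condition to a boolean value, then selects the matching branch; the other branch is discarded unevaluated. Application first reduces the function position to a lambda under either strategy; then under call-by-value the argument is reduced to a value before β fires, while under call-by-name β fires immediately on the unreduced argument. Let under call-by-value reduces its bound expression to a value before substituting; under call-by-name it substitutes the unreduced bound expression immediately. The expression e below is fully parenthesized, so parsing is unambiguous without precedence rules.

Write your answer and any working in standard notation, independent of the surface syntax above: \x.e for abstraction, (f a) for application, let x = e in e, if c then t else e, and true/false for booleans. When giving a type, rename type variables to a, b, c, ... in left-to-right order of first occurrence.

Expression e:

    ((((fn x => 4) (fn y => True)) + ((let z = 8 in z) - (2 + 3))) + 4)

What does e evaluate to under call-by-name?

Derivation:
step 0: ((((\x.4) (\y.true)) + ((let z = 8 in z) - (2 + 3))) + 4)
step 1: [beta@0.0] ((4 + ((let z = 8 in z) - (2 + 3))) + 4)
step 2: [let@0.1.0] ((4 + (8 - (2 + 3))) + 4)
step 3: [delta@0.1.1] ((4 + (8 - 5)) + 4)
step 4: [delta@0.1] ((4 + 3) + 4)
step 5: [delta@0] (7 + 4)
step 6: [delta@root] 11

Answer: 11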